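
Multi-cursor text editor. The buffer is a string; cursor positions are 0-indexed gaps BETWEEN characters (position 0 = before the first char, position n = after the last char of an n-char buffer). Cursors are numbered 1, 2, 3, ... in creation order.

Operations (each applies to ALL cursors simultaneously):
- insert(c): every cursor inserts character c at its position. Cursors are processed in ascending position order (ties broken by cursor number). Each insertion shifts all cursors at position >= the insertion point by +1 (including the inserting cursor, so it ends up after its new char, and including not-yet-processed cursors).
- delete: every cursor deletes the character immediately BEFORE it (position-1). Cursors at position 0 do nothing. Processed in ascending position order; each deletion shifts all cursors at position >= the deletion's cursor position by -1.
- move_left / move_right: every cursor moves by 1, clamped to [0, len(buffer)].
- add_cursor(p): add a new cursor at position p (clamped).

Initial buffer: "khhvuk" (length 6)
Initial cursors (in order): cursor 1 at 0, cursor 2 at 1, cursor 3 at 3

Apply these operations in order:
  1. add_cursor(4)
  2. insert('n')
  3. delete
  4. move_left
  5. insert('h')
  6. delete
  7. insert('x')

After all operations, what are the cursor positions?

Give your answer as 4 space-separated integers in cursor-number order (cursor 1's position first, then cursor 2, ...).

After op 1 (add_cursor(4)): buffer="khhvuk" (len 6), cursors c1@0 c2@1 c3@3 c4@4, authorship ......
After op 2 (insert('n')): buffer="nknhhnvnuk" (len 10), cursors c1@1 c2@3 c3@6 c4@8, authorship 1.2..3.4..
After op 3 (delete): buffer="khhvuk" (len 6), cursors c1@0 c2@1 c3@3 c4@4, authorship ......
After op 4 (move_left): buffer="khhvuk" (len 6), cursors c1@0 c2@0 c3@2 c4@3, authorship ......
After op 5 (insert('h')): buffer="hhkhhhhvuk" (len 10), cursors c1@2 c2@2 c3@5 c4@7, authorship 12..3.4...
After op 6 (delete): buffer="khhvuk" (len 6), cursors c1@0 c2@0 c3@2 c4@3, authorship ......
After op 7 (insert('x')): buffer="xxkhxhxvuk" (len 10), cursors c1@2 c2@2 c3@5 c4@7, authorship 12..3.4...

Answer: 2 2 5 7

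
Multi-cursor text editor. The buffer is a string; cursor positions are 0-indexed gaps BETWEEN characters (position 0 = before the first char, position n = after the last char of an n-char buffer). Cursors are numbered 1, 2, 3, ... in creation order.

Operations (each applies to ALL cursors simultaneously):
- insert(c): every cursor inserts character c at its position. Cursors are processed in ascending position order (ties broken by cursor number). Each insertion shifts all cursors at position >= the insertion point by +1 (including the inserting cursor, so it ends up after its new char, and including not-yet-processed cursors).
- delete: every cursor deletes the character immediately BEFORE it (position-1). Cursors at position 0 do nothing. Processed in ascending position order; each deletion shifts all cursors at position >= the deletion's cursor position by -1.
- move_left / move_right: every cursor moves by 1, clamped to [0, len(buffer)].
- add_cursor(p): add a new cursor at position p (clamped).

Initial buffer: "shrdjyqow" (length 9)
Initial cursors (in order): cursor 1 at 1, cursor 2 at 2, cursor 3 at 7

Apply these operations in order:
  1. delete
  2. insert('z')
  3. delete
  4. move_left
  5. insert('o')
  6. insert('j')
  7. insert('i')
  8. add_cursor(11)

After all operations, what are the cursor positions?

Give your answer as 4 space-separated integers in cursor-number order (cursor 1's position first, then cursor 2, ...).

Answer: 6 6 12 11

Derivation:
After op 1 (delete): buffer="rdjyow" (len 6), cursors c1@0 c2@0 c3@4, authorship ......
After op 2 (insert('z')): buffer="zzrdjyzow" (len 9), cursors c1@2 c2@2 c3@7, authorship 12....3..
After op 3 (delete): buffer="rdjyow" (len 6), cursors c1@0 c2@0 c3@4, authorship ......
After op 4 (move_left): buffer="rdjyow" (len 6), cursors c1@0 c2@0 c3@3, authorship ......
After op 5 (insert('o')): buffer="oordjoyow" (len 9), cursors c1@2 c2@2 c3@6, authorship 12...3...
After op 6 (insert('j')): buffer="oojjrdjojyow" (len 12), cursors c1@4 c2@4 c3@9, authorship 1212...33...
After op 7 (insert('i')): buffer="oojjiirdjojiyow" (len 15), cursors c1@6 c2@6 c3@12, authorship 121212...333...
After op 8 (add_cursor(11)): buffer="oojjiirdjojiyow" (len 15), cursors c1@6 c2@6 c4@11 c3@12, authorship 121212...333...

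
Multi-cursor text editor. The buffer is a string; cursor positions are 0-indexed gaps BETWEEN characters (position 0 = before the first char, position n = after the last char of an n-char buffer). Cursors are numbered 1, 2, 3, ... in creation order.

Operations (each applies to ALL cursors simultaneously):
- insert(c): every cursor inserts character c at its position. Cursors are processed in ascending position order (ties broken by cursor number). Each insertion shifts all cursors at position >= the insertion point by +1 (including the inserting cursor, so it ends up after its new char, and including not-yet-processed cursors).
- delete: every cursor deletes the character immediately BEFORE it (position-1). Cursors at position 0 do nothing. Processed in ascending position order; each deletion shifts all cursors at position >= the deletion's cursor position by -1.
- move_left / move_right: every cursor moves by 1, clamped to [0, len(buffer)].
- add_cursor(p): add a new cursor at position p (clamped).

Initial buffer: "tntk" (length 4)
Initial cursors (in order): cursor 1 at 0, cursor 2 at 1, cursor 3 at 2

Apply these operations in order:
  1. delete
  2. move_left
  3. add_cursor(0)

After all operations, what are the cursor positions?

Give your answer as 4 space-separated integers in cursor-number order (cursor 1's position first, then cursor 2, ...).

Answer: 0 0 0 0

Derivation:
After op 1 (delete): buffer="tk" (len 2), cursors c1@0 c2@0 c3@0, authorship ..
After op 2 (move_left): buffer="tk" (len 2), cursors c1@0 c2@0 c3@0, authorship ..
After op 3 (add_cursor(0)): buffer="tk" (len 2), cursors c1@0 c2@0 c3@0 c4@0, authorship ..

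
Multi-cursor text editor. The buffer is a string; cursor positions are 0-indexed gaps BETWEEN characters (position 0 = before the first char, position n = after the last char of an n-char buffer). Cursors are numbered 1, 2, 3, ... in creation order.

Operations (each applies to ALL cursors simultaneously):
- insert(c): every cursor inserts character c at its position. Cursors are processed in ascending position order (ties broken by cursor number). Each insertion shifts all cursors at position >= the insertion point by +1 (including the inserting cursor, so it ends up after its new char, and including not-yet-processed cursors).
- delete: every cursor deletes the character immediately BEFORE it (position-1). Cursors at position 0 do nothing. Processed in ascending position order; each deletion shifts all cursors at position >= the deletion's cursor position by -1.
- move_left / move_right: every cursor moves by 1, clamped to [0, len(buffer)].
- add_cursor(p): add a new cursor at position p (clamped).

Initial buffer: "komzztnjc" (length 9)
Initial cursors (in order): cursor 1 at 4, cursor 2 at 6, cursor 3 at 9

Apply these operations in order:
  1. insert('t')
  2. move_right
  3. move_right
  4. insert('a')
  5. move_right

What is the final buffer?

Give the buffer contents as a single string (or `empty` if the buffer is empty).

Answer: komztztatnjacta

Derivation:
After op 1 (insert('t')): buffer="komztzttnjct" (len 12), cursors c1@5 c2@8 c3@12, authorship ....1..2...3
After op 2 (move_right): buffer="komztzttnjct" (len 12), cursors c1@6 c2@9 c3@12, authorship ....1..2...3
After op 3 (move_right): buffer="komztzttnjct" (len 12), cursors c1@7 c2@10 c3@12, authorship ....1..2...3
After op 4 (insert('a')): buffer="komztztatnjacta" (len 15), cursors c1@8 c2@12 c3@15, authorship ....1..12..2.33
After op 5 (move_right): buffer="komztztatnjacta" (len 15), cursors c1@9 c2@13 c3@15, authorship ....1..12..2.33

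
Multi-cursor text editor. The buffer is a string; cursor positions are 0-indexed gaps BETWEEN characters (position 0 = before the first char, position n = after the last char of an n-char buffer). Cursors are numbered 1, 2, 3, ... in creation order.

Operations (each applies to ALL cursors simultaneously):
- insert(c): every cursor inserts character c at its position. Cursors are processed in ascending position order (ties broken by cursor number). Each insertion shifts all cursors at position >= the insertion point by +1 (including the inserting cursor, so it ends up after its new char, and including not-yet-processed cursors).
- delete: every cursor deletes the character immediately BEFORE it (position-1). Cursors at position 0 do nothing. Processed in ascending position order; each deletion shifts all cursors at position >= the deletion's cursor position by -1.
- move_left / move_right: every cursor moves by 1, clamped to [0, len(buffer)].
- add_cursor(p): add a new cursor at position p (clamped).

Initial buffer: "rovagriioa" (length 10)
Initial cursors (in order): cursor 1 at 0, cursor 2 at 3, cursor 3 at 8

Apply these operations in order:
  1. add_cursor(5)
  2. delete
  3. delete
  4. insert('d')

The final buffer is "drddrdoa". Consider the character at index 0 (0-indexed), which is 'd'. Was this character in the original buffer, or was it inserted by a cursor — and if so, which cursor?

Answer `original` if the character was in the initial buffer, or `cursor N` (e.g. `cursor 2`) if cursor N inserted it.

Answer: cursor 1

Derivation:
After op 1 (add_cursor(5)): buffer="rovagriioa" (len 10), cursors c1@0 c2@3 c4@5 c3@8, authorship ..........
After op 2 (delete): buffer="roarioa" (len 7), cursors c1@0 c2@2 c4@3 c3@5, authorship .......
After op 3 (delete): buffer="rroa" (len 4), cursors c1@0 c2@1 c4@1 c3@2, authorship ....
After op 4 (insert('d')): buffer="drddrdoa" (len 8), cursors c1@1 c2@4 c4@4 c3@6, authorship 1.24.3..
Authorship (.=original, N=cursor N): 1 . 2 4 . 3 . .
Index 0: author = 1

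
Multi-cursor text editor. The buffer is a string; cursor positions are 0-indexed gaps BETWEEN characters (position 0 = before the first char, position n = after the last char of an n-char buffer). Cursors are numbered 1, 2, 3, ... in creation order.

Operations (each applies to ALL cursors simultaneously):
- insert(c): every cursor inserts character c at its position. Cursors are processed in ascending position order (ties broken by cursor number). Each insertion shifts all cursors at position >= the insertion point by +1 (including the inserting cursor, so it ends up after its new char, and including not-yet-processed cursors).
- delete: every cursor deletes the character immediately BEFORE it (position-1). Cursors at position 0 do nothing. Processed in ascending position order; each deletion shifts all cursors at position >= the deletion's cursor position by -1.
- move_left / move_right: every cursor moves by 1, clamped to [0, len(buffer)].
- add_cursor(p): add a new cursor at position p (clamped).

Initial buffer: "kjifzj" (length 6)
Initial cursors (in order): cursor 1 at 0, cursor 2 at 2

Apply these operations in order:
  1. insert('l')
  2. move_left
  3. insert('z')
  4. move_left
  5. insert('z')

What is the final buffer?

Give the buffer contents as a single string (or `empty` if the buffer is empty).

After op 1 (insert('l')): buffer="lkjlifzj" (len 8), cursors c1@1 c2@4, authorship 1..2....
After op 2 (move_left): buffer="lkjlifzj" (len 8), cursors c1@0 c2@3, authorship 1..2....
After op 3 (insert('z')): buffer="zlkjzlifzj" (len 10), cursors c1@1 c2@5, authorship 11..22....
After op 4 (move_left): buffer="zlkjzlifzj" (len 10), cursors c1@0 c2@4, authorship 11..22....
After op 5 (insert('z')): buffer="zzlkjzzlifzj" (len 12), cursors c1@1 c2@6, authorship 111..222....

Answer: zzlkjzzlifzj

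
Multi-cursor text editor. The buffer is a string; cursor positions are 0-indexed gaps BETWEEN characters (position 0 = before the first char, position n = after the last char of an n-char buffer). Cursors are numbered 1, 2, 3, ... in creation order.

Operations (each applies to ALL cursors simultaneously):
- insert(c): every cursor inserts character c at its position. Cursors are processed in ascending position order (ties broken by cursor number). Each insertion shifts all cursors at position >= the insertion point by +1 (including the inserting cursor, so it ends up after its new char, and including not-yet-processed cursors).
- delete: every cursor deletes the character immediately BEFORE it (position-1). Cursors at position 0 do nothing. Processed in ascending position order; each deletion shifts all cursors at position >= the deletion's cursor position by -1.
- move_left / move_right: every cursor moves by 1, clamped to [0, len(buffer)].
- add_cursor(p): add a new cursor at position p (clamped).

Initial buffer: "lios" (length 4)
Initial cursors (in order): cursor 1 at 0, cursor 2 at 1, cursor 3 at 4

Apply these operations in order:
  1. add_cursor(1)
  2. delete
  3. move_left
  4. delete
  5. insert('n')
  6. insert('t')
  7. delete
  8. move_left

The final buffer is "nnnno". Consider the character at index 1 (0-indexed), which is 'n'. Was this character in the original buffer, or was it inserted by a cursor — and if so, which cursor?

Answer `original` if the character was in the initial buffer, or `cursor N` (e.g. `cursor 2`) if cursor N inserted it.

Answer: cursor 2

Derivation:
After op 1 (add_cursor(1)): buffer="lios" (len 4), cursors c1@0 c2@1 c4@1 c3@4, authorship ....
After op 2 (delete): buffer="io" (len 2), cursors c1@0 c2@0 c4@0 c3@2, authorship ..
After op 3 (move_left): buffer="io" (len 2), cursors c1@0 c2@0 c4@0 c3@1, authorship ..
After op 4 (delete): buffer="o" (len 1), cursors c1@0 c2@0 c3@0 c4@0, authorship .
After op 5 (insert('n')): buffer="nnnno" (len 5), cursors c1@4 c2@4 c3@4 c4@4, authorship 1234.
After op 6 (insert('t')): buffer="nnnntttto" (len 9), cursors c1@8 c2@8 c3@8 c4@8, authorship 12341234.
After op 7 (delete): buffer="nnnno" (len 5), cursors c1@4 c2@4 c3@4 c4@4, authorship 1234.
After op 8 (move_left): buffer="nnnno" (len 5), cursors c1@3 c2@3 c3@3 c4@3, authorship 1234.
Authorship (.=original, N=cursor N): 1 2 3 4 .
Index 1: author = 2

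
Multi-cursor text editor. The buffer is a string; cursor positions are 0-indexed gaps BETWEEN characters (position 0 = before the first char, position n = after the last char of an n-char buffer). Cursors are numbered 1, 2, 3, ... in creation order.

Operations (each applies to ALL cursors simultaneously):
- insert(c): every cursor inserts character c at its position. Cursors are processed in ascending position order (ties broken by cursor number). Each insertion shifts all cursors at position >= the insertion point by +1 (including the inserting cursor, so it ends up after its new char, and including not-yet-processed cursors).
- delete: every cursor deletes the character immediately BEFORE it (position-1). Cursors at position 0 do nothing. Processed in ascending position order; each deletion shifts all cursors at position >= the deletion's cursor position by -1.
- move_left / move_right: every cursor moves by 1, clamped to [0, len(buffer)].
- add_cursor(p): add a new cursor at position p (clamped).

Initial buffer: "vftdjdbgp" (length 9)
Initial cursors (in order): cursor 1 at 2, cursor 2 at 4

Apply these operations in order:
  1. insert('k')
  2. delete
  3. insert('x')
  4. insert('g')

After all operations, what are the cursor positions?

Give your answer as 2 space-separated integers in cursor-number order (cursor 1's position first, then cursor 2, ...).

Answer: 4 8

Derivation:
After op 1 (insert('k')): buffer="vfktdkjdbgp" (len 11), cursors c1@3 c2@6, authorship ..1..2.....
After op 2 (delete): buffer="vftdjdbgp" (len 9), cursors c1@2 c2@4, authorship .........
After op 3 (insert('x')): buffer="vfxtdxjdbgp" (len 11), cursors c1@3 c2@6, authorship ..1..2.....
After op 4 (insert('g')): buffer="vfxgtdxgjdbgp" (len 13), cursors c1@4 c2@8, authorship ..11..22.....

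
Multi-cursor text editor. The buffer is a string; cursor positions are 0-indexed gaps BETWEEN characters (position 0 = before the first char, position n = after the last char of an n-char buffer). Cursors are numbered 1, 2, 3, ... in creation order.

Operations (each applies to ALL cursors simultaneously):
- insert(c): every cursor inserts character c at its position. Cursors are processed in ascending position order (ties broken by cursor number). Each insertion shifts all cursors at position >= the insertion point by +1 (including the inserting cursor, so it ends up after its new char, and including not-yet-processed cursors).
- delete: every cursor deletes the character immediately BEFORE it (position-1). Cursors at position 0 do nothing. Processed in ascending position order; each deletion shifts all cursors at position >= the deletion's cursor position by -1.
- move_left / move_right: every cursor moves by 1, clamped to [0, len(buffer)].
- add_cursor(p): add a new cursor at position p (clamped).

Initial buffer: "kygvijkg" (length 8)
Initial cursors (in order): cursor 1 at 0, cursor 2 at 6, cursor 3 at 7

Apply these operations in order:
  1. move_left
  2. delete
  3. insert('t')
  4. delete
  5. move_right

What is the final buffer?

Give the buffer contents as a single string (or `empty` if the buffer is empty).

After op 1 (move_left): buffer="kygvijkg" (len 8), cursors c1@0 c2@5 c3@6, authorship ........
After op 2 (delete): buffer="kygvkg" (len 6), cursors c1@0 c2@4 c3@4, authorship ......
After op 3 (insert('t')): buffer="tkygvttkg" (len 9), cursors c1@1 c2@7 c3@7, authorship 1....23..
After op 4 (delete): buffer="kygvkg" (len 6), cursors c1@0 c2@4 c3@4, authorship ......
After op 5 (move_right): buffer="kygvkg" (len 6), cursors c1@1 c2@5 c3@5, authorship ......

Answer: kygvkg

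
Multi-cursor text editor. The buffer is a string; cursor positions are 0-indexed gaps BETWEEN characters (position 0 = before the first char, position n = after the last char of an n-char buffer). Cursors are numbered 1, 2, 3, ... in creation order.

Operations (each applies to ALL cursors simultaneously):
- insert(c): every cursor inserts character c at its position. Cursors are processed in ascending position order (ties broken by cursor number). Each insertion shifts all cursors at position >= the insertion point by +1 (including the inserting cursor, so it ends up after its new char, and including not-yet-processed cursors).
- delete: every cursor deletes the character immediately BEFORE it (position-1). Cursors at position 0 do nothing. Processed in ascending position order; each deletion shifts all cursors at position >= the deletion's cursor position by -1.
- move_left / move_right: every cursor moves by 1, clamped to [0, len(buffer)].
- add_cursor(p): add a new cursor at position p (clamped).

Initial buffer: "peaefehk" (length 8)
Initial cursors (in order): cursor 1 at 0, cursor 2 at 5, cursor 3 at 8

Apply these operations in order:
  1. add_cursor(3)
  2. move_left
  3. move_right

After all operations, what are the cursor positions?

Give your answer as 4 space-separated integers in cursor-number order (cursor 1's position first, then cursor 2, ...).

Answer: 1 5 8 3

Derivation:
After op 1 (add_cursor(3)): buffer="peaefehk" (len 8), cursors c1@0 c4@3 c2@5 c3@8, authorship ........
After op 2 (move_left): buffer="peaefehk" (len 8), cursors c1@0 c4@2 c2@4 c3@7, authorship ........
After op 3 (move_right): buffer="peaefehk" (len 8), cursors c1@1 c4@3 c2@5 c3@8, authorship ........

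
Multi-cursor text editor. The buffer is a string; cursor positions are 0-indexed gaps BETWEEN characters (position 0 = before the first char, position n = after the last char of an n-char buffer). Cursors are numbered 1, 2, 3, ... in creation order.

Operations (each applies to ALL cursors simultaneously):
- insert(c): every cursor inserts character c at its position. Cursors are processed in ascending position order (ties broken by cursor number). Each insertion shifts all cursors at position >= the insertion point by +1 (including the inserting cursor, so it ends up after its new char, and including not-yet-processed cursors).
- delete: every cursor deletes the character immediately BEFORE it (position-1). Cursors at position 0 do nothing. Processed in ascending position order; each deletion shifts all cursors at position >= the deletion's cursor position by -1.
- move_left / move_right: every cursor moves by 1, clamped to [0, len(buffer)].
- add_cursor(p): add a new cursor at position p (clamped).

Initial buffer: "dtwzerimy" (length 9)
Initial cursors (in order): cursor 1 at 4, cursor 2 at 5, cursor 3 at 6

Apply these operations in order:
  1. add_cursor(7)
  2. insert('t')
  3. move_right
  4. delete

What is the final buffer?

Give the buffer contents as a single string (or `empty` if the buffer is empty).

Answer: dtwztttty

Derivation:
After op 1 (add_cursor(7)): buffer="dtwzerimy" (len 9), cursors c1@4 c2@5 c3@6 c4@7, authorship .........
After op 2 (insert('t')): buffer="dtwztetrtitmy" (len 13), cursors c1@5 c2@7 c3@9 c4@11, authorship ....1.2.3.4..
After op 3 (move_right): buffer="dtwztetrtitmy" (len 13), cursors c1@6 c2@8 c3@10 c4@12, authorship ....1.2.3.4..
After op 4 (delete): buffer="dtwztttty" (len 9), cursors c1@5 c2@6 c3@7 c4@8, authorship ....1234.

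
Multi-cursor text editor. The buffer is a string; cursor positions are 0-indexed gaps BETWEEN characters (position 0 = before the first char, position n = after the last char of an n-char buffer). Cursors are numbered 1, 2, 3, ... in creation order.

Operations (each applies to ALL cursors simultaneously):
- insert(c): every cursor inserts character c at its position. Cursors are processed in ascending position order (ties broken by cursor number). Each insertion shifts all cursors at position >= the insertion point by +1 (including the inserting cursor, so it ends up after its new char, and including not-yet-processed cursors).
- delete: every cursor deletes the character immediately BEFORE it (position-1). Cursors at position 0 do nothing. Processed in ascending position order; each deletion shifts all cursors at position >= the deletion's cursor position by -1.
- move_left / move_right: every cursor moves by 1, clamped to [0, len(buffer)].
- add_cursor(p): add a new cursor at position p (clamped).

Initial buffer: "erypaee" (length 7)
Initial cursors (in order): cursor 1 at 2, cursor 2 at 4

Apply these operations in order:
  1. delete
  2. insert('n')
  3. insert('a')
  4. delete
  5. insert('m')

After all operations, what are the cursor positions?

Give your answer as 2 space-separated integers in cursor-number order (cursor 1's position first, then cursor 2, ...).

After op 1 (delete): buffer="eyaee" (len 5), cursors c1@1 c2@2, authorship .....
After op 2 (insert('n')): buffer="enynaee" (len 7), cursors c1@2 c2@4, authorship .1.2...
After op 3 (insert('a')): buffer="enaynaaee" (len 9), cursors c1@3 c2@6, authorship .11.22...
After op 4 (delete): buffer="enynaee" (len 7), cursors c1@2 c2@4, authorship .1.2...
After op 5 (insert('m')): buffer="enmynmaee" (len 9), cursors c1@3 c2@6, authorship .11.22...

Answer: 3 6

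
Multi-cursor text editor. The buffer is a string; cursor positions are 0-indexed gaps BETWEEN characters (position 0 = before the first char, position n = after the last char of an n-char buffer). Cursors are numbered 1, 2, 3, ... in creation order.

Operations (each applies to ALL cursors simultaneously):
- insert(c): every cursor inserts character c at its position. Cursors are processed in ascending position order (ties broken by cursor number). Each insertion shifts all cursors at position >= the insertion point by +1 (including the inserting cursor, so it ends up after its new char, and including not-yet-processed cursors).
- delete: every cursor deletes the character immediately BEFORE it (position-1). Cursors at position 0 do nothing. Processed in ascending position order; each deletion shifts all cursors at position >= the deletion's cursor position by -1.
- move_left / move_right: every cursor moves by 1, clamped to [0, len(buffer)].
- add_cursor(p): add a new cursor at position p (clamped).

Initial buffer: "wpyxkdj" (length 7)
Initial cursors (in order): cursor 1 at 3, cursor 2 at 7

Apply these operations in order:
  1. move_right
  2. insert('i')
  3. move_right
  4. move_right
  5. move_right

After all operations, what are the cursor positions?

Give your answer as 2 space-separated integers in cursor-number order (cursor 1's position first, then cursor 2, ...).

After op 1 (move_right): buffer="wpyxkdj" (len 7), cursors c1@4 c2@7, authorship .......
After op 2 (insert('i')): buffer="wpyxikdji" (len 9), cursors c1@5 c2@9, authorship ....1...2
After op 3 (move_right): buffer="wpyxikdji" (len 9), cursors c1@6 c2@9, authorship ....1...2
After op 4 (move_right): buffer="wpyxikdji" (len 9), cursors c1@7 c2@9, authorship ....1...2
After op 5 (move_right): buffer="wpyxikdji" (len 9), cursors c1@8 c2@9, authorship ....1...2

Answer: 8 9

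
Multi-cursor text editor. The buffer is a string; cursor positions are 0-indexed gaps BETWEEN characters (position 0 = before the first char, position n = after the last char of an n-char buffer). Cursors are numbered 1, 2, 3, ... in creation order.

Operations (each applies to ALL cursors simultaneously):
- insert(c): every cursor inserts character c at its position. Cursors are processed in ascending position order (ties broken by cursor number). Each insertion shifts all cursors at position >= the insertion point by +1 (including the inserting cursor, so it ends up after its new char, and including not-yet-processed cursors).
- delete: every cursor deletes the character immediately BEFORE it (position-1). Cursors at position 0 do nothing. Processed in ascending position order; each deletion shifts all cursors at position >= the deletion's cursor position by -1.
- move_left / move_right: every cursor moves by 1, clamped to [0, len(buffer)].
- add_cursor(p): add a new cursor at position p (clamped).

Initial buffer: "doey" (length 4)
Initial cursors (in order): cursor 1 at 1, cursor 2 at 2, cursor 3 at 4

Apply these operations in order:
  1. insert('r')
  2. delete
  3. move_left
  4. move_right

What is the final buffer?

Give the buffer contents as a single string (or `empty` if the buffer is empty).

After op 1 (insert('r')): buffer="droreyr" (len 7), cursors c1@2 c2@4 c3@7, authorship .1.2..3
After op 2 (delete): buffer="doey" (len 4), cursors c1@1 c2@2 c3@4, authorship ....
After op 3 (move_left): buffer="doey" (len 4), cursors c1@0 c2@1 c3@3, authorship ....
After op 4 (move_right): buffer="doey" (len 4), cursors c1@1 c2@2 c3@4, authorship ....

Answer: doey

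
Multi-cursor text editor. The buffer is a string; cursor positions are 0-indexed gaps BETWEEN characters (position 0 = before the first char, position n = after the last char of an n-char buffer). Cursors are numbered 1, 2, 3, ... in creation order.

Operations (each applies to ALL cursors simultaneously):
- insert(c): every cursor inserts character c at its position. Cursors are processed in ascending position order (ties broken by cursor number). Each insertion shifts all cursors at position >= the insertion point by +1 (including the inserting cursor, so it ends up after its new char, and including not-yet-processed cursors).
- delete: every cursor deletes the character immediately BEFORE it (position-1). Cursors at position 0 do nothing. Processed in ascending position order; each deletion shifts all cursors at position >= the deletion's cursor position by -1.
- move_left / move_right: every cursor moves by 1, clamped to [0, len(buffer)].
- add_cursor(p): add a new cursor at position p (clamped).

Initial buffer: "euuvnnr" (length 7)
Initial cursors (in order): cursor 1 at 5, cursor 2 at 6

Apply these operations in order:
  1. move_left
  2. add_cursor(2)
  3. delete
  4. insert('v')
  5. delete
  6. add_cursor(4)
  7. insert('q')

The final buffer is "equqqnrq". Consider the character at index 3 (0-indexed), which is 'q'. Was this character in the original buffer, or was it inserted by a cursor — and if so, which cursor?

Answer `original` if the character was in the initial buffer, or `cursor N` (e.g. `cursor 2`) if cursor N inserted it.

After op 1 (move_left): buffer="euuvnnr" (len 7), cursors c1@4 c2@5, authorship .......
After op 2 (add_cursor(2)): buffer="euuvnnr" (len 7), cursors c3@2 c1@4 c2@5, authorship .......
After op 3 (delete): buffer="eunr" (len 4), cursors c3@1 c1@2 c2@2, authorship ....
After op 4 (insert('v')): buffer="evuvvnr" (len 7), cursors c3@2 c1@5 c2@5, authorship .3.12..
After op 5 (delete): buffer="eunr" (len 4), cursors c3@1 c1@2 c2@2, authorship ....
After op 6 (add_cursor(4)): buffer="eunr" (len 4), cursors c3@1 c1@2 c2@2 c4@4, authorship ....
After op 7 (insert('q')): buffer="equqqnrq" (len 8), cursors c3@2 c1@5 c2@5 c4@8, authorship .3.12..4
Authorship (.=original, N=cursor N): . 3 . 1 2 . . 4
Index 3: author = 1

Answer: cursor 1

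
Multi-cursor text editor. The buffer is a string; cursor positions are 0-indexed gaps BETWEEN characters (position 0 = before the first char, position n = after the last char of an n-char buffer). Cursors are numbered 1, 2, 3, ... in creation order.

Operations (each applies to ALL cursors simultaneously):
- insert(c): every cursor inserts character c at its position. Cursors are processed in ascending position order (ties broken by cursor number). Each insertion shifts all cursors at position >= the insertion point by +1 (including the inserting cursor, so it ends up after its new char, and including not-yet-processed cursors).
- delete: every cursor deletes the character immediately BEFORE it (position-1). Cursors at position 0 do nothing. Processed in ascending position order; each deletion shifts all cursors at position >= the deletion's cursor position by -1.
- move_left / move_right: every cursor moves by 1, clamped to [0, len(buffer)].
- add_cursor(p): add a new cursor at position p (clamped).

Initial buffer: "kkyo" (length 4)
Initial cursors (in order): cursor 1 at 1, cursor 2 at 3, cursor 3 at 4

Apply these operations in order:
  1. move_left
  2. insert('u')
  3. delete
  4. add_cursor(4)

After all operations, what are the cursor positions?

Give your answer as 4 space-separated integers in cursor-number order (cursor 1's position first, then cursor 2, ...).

Answer: 0 2 3 4

Derivation:
After op 1 (move_left): buffer="kkyo" (len 4), cursors c1@0 c2@2 c3@3, authorship ....
After op 2 (insert('u')): buffer="ukkuyuo" (len 7), cursors c1@1 c2@4 c3@6, authorship 1..2.3.
After op 3 (delete): buffer="kkyo" (len 4), cursors c1@0 c2@2 c3@3, authorship ....
After op 4 (add_cursor(4)): buffer="kkyo" (len 4), cursors c1@0 c2@2 c3@3 c4@4, authorship ....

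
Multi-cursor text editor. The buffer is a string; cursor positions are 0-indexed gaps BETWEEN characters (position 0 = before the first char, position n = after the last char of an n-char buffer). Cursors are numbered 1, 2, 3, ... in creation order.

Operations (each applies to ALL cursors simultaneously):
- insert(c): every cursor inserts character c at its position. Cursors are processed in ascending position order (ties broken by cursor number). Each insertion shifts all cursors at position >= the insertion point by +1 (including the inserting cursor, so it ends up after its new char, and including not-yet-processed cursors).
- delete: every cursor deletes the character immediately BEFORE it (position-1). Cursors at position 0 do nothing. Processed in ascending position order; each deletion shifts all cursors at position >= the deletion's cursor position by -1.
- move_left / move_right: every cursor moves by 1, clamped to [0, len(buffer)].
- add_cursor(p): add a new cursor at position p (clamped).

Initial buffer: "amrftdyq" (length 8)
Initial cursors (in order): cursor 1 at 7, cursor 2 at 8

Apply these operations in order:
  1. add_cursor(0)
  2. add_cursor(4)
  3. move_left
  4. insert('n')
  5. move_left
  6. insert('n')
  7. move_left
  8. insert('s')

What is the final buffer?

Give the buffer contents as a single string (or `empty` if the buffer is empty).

Answer: snnamrsnnftdsnnysnnq

Derivation:
After op 1 (add_cursor(0)): buffer="amrftdyq" (len 8), cursors c3@0 c1@7 c2@8, authorship ........
After op 2 (add_cursor(4)): buffer="amrftdyq" (len 8), cursors c3@0 c4@4 c1@7 c2@8, authorship ........
After op 3 (move_left): buffer="amrftdyq" (len 8), cursors c3@0 c4@3 c1@6 c2@7, authorship ........
After op 4 (insert('n')): buffer="namrnftdnynq" (len 12), cursors c3@1 c4@5 c1@9 c2@11, authorship 3...4...1.2.
After op 5 (move_left): buffer="namrnftdnynq" (len 12), cursors c3@0 c4@4 c1@8 c2@10, authorship 3...4...1.2.
After op 6 (insert('n')): buffer="nnamrnnftdnnynnq" (len 16), cursors c3@1 c4@6 c1@11 c2@14, authorship 33...44...11.22.
After op 7 (move_left): buffer="nnamrnnftdnnynnq" (len 16), cursors c3@0 c4@5 c1@10 c2@13, authorship 33...44...11.22.
After op 8 (insert('s')): buffer="snnamrsnnftdsnnysnnq" (len 20), cursors c3@1 c4@7 c1@13 c2@17, authorship 333...444...111.222.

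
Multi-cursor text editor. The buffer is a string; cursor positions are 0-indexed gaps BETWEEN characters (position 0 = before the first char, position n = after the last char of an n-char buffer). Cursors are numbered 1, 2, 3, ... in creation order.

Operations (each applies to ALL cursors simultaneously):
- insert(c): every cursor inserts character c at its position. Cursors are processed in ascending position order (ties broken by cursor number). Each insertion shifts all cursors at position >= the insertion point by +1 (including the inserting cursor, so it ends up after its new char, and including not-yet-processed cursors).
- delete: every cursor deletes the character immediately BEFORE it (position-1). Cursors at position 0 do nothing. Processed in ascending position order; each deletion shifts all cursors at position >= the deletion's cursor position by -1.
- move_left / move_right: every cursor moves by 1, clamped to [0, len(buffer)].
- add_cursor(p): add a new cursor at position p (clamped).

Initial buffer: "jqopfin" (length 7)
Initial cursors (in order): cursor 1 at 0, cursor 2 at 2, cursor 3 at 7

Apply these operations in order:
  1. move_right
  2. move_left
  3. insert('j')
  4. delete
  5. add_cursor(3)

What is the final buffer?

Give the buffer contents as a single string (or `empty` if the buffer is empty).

Answer: jqopfin

Derivation:
After op 1 (move_right): buffer="jqopfin" (len 7), cursors c1@1 c2@3 c3@7, authorship .......
After op 2 (move_left): buffer="jqopfin" (len 7), cursors c1@0 c2@2 c3@6, authorship .......
After op 3 (insert('j')): buffer="jjqjopfijn" (len 10), cursors c1@1 c2@4 c3@9, authorship 1..2....3.
After op 4 (delete): buffer="jqopfin" (len 7), cursors c1@0 c2@2 c3@6, authorship .......
After op 5 (add_cursor(3)): buffer="jqopfin" (len 7), cursors c1@0 c2@2 c4@3 c3@6, authorship .......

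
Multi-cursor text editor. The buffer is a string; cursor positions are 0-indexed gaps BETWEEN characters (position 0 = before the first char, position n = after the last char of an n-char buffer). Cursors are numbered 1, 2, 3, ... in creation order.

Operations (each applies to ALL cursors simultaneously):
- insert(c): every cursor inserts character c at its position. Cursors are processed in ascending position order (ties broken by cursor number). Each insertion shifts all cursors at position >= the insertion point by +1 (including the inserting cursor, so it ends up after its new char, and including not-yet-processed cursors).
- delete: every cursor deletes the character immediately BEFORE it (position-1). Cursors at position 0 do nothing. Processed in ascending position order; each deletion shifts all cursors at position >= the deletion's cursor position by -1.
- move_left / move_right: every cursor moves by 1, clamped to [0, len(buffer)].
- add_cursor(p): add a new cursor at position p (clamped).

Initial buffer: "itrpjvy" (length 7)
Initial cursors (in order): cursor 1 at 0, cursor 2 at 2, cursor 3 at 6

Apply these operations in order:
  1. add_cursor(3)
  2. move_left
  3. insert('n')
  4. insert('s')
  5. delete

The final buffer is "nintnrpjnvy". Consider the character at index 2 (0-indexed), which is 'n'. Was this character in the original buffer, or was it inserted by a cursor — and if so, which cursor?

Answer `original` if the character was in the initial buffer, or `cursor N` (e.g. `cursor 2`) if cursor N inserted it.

Answer: cursor 2

Derivation:
After op 1 (add_cursor(3)): buffer="itrpjvy" (len 7), cursors c1@0 c2@2 c4@3 c3@6, authorship .......
After op 2 (move_left): buffer="itrpjvy" (len 7), cursors c1@0 c2@1 c4@2 c3@5, authorship .......
After op 3 (insert('n')): buffer="nintnrpjnvy" (len 11), cursors c1@1 c2@3 c4@5 c3@9, authorship 1.2.4...3..
After op 4 (insert('s')): buffer="nsinstnsrpjnsvy" (len 15), cursors c1@2 c2@5 c4@8 c3@13, authorship 11.22.44...33..
After op 5 (delete): buffer="nintnrpjnvy" (len 11), cursors c1@1 c2@3 c4@5 c3@9, authorship 1.2.4...3..
Authorship (.=original, N=cursor N): 1 . 2 . 4 . . . 3 . .
Index 2: author = 2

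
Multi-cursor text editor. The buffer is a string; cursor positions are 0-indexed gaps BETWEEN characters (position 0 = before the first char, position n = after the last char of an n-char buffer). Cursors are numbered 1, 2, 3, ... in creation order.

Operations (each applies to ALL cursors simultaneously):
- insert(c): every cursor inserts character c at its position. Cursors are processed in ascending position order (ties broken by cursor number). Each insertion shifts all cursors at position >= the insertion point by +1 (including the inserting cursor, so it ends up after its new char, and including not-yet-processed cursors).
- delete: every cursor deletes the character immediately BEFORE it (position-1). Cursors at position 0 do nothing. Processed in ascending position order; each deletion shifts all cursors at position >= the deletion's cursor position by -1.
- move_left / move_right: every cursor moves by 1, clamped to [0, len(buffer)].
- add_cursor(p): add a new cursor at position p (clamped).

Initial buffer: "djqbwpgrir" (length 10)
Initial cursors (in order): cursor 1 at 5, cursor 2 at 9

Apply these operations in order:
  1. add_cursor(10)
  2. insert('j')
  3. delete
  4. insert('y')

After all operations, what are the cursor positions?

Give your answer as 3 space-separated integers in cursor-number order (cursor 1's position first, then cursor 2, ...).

After op 1 (add_cursor(10)): buffer="djqbwpgrir" (len 10), cursors c1@5 c2@9 c3@10, authorship ..........
After op 2 (insert('j')): buffer="djqbwjpgrijrj" (len 13), cursors c1@6 c2@11 c3@13, authorship .....1....2.3
After op 3 (delete): buffer="djqbwpgrir" (len 10), cursors c1@5 c2@9 c3@10, authorship ..........
After op 4 (insert('y')): buffer="djqbwypgriyry" (len 13), cursors c1@6 c2@11 c3@13, authorship .....1....2.3

Answer: 6 11 13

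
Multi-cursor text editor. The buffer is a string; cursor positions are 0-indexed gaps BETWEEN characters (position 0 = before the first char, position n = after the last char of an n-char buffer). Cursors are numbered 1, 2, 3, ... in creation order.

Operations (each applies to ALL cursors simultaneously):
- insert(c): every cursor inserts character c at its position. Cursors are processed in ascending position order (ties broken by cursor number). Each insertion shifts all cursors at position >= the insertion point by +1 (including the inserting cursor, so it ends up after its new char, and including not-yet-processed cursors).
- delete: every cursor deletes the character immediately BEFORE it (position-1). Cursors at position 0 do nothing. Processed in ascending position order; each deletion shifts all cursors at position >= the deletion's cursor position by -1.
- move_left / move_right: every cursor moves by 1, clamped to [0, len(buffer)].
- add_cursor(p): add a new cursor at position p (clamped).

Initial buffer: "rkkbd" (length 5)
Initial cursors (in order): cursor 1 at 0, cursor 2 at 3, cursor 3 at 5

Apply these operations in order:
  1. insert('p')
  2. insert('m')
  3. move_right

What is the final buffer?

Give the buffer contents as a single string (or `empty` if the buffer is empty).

After op 1 (insert('p')): buffer="prkkpbdp" (len 8), cursors c1@1 c2@5 c3@8, authorship 1...2..3
After op 2 (insert('m')): buffer="pmrkkpmbdpm" (len 11), cursors c1@2 c2@7 c3@11, authorship 11...22..33
After op 3 (move_right): buffer="pmrkkpmbdpm" (len 11), cursors c1@3 c2@8 c3@11, authorship 11...22..33

Answer: pmrkkpmbdpm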